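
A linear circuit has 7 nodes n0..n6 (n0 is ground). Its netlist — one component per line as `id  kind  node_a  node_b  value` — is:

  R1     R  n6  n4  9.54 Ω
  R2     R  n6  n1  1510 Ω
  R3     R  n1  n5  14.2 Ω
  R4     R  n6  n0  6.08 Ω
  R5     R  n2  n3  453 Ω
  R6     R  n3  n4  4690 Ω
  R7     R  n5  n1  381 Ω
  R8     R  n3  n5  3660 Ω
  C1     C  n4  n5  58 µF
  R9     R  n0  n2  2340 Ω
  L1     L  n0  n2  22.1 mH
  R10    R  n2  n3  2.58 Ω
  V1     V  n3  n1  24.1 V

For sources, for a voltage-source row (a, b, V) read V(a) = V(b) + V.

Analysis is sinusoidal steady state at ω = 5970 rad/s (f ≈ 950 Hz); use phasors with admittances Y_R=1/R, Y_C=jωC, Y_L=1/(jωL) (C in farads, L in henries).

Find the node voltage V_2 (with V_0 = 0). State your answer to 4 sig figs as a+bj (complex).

MNA unknowns: 6 node voltages V₁..V_6 plus 1 source current (V1)
R1: Y=0.1048+0.000j on G[6,4]
R2: Y=0.0006623+0.000j on G[6,1]
R3: Y=0.07042+0.000j on G[1,5]
R4: Y=0.1645+0.000j on G[6,0]
R5: Y=0.002208+0.000j on G[2,3]
R6: Y=0.0002132+0.000j on G[3,4]
R7: Y=0.002625+0.000j on G[5,1]
R8: Y=0.0002732+0.000j on G[3,5]
C1: Y=0.000+0.3463j on G[4,5]
R9: Y=0.0004274+0.000j on G[0,2]
L1: Y=0.000-0.007579j on G[0,2]
R10: Y=0.3876+0.000j on G[2,3]
V1: row V3−V1=24.1, i_V1 at 3,1
solve → V1=-1.171+5.079j, V2=22.80+5.516j, V3=22.93+5.079j, V4=-0.7998+2.637j, V5=-0.3169+2.798j, V6=-0.3134+1.036j
aux → i_V1=-0.06296+0.1693j

22.80+5.516j V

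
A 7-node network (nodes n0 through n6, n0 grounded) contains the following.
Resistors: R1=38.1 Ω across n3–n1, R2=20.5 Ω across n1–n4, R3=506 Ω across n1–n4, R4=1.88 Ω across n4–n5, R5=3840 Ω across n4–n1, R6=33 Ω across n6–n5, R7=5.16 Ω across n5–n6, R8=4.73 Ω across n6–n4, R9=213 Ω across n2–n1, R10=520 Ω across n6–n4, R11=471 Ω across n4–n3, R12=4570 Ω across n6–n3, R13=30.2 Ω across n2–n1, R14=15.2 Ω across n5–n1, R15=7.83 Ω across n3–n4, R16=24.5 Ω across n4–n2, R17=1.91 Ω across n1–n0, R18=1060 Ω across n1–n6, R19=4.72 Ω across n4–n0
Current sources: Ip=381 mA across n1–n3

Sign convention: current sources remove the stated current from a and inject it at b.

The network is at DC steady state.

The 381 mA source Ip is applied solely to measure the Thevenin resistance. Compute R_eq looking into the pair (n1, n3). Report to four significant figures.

MNA unknowns: 6 node voltages V₁..V_6
R1: Y=0.02625 on G[3,1]
R2: Y=0.04878 on G[1,4]
R3: Y=0.001976 on G[1,4]
R4: Y=0.5319 on G[4,5]
R5: Y=0.0002604 on G[4,1]
R6: Y=0.03030 on G[6,5]
R7: Y=0.1938 on G[5,6]
R8: Y=0.2114 on G[6,4]
R9: Y=0.004695 on G[2,1]
R10: Y=0.001923 on G[6,4]
R11: Y=0.002123 on G[4,3]
R12: Y=0.0002188 on G[6,3]
R13: Y=0.03311 on G[2,1]
R14: Y=0.06579 on G[5,1]
R15: Y=0.1277 on G[3,4]
R16: Y=0.04082 on G[4,2]
R17: Y=0.5236 on G[1,0]
R18: Y=0.0009434 on G[1,6]
R19: Y=0.2119 on G[4,0]
Ip: z[1]−=0.381, z[3]+=0.381
solve → V1=-0.3006, V2=0.2411, V3=3.005, V4=0.7428, V5=0.6454, V6=0.6919

R_eq = 8.676 Ω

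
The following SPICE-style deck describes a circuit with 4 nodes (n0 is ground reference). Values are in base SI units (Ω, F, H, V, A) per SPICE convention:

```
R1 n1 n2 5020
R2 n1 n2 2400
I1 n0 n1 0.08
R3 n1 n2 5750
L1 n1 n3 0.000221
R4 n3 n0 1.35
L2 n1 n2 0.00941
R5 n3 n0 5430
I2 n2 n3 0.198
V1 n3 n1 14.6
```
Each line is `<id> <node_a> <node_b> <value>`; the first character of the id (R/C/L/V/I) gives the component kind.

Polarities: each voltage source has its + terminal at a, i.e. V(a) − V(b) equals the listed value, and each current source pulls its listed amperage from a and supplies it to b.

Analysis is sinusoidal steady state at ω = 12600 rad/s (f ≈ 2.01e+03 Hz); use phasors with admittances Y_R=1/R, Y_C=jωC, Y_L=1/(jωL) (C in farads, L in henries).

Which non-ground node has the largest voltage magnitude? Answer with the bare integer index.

2

Apply KCL at each of the 3 non-ground nodes and solve the resulting linear system.
Node n1: branches {R1, R2, I1, R3, L1, L2, V1} → V_1 = -14.49+0.000j
Node n2: branches {R1, R2, R3, L2, I2} → V_2 = -16.67-23.27j
Node n3: branches {L1, R4, R5, I2, V1} → V_3 = 0.1080+0.000j
Source currents: i(V1)=0.1180+5.243j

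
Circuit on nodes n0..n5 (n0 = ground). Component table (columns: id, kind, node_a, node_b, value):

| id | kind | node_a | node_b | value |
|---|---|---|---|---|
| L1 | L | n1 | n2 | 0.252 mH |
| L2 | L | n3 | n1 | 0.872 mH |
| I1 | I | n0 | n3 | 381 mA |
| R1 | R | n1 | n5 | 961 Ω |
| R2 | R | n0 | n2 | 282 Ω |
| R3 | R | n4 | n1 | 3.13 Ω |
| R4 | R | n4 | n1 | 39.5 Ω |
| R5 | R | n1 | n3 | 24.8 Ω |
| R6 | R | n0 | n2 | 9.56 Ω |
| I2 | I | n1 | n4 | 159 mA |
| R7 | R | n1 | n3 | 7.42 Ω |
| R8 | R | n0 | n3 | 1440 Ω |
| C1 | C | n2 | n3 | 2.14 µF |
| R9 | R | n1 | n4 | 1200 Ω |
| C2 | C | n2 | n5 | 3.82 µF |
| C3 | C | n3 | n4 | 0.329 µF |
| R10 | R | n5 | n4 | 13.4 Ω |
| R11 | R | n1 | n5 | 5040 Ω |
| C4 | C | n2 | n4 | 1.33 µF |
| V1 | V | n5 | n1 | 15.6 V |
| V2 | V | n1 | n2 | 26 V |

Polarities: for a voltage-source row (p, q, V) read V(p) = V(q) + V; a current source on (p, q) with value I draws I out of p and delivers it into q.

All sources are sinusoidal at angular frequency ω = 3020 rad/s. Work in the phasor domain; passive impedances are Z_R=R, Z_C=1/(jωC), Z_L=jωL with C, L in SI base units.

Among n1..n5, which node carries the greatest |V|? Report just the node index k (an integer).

Element admittances at ω=3020 rad/s:
  Y(L1) = 0.000-1.314j S between n1,n2
  Y(L2) = 0.000-0.3797j S between n3,n1
  I1: injects 0.381 A into n3 (from n0)
  Y(R1) = 0.001041+0.000j S between n1,n5
  Y(R2) = 0.003546+0.000j S between n0,n2
  Y(R3) = 0.3195+0.000j S between n4,n1
  Y(R4) = 0.02532+0.000j S between n4,n1
  Y(R5) = 0.04032+0.000j S between n1,n3
  Y(R6) = 0.1046+0.000j S between n0,n2
  I2: injects 0.159 A into n4 (from n1)
  Y(R7) = 0.1348+0.000j S between n1,n3
  Y(R8) = 0.0006944+0.000j S between n0,n3
  Y(C1) = 0.000+0.006463j S between n2,n3
  Y(R9) = 0.0008333+0.000j S between n1,n4
  Y(C2) = 0.000+0.01154j S between n2,n5
  Y(C3) = 0.000+0.0009936j S between n3,n4
  Y(R10) = 0.07463+0.000j S between n5,n4
  Y(R11) = 0.0001984+0.000j S between n1,n5
  Y(C4) = 0.000+0.004017j S between n2,n4
  V1: constraint V(n5)−V(n1) = 15.6
  V2: constraint V(n1)−V(n2) = 26
Assemble and solve the 7×7 MNA system:
  V(n1)=29.33-0.003967j  V(n2)=3.330-0.003967j  V(n3)=30.07+0.6177j  V(n4)=32.47-0.2882j  V(n5)=44.93-0.003967j
  i(V1)=-0.9489-0.5011j  i(V2)=0.3630+33.39j

5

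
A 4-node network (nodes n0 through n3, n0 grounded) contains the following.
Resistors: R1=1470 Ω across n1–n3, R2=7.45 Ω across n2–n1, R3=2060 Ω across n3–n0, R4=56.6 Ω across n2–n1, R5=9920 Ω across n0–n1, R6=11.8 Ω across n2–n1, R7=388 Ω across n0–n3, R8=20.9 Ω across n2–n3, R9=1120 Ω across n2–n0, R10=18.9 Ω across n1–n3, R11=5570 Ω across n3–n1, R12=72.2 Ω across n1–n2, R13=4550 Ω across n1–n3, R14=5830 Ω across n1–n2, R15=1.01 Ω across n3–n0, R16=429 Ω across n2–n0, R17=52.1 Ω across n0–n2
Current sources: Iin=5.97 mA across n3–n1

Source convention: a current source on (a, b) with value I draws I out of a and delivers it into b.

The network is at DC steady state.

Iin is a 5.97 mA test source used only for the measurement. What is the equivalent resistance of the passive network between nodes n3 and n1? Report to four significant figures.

R_eq = 9.203 Ω

MNA unknowns: 3 node voltages V₁..V_3
R1: Y=0.0006803 on G[1,3]
R2: Y=0.1342 on G[2,1]
R3: Y=0.0004854 on G[3,0]
R4: Y=0.01767 on G[2,1]
R5: Y=0.0001008 on G[0,1]
R6: Y=0.08475 on G[2,1]
R7: Y=0.002577 on G[0,3]
R8: Y=0.04785 on G[2,3]
R9: Y=0.0008929 on G[2,0]
R10: Y=0.05291 on G[1,3]
R11: Y=0.0001795 on G[3,1]
R12: Y=0.01385 on G[1,2]
R13: Y=0.0002198 on G[1,3]
R14: Y=0.0001715 on G[1,2]
R15: Y=0.9901 on G[3,0]
R16: Y=0.002331 on G[2,0]
R17: Y=0.01919 on G[0,2]
Iin: z[3]−=0.00597, z[1]+=0.00597
solve → V1=0.05399, V2=0.04202, V3=-0.0009540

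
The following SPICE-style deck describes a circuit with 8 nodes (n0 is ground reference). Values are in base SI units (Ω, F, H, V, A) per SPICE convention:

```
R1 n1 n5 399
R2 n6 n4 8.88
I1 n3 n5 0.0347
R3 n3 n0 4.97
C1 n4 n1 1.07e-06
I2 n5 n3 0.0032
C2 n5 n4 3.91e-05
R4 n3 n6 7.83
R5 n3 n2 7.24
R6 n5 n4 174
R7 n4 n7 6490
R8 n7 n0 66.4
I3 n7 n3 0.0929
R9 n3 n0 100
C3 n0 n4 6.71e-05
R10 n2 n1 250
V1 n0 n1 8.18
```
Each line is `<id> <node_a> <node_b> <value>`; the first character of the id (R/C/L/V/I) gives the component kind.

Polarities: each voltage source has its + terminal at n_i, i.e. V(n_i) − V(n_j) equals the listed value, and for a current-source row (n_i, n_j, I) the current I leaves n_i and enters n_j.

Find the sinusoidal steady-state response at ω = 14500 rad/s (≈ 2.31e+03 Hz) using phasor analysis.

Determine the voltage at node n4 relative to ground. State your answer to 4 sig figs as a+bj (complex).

-0.1272-0.02306j V

Element admittances at ω=14500 rad/s:
  Y(R1) = 0.002506+0.000j S between n1,n5
  Y(R2) = 0.1126+0.000j S between n6,n4
  I1: injects 0.0347 A into n5 (from n3)
  Y(R3) = 0.2012+0.000j S between n3,n0
  Y(C1) = 0.000+0.01551j S between n4,n1
  I2: injects 0.0032 A into n3 (from n5)
  Y(C2) = 0.000+0.5670j S between n5,n4
  Y(R4) = 0.1277+0.000j S between n3,n6
  Y(R5) = 0.1381+0.000j S between n3,n2
  Y(R6) = 0.005747+0.000j S between n5,n4
  Y(R7) = 0.0001541+0.000j S between n4,n7
  Y(R8) = 0.01506+0.000j S between n7,n0
  I3: injects 0.0929 A into n3 (from n7)
  Y(R9) = 0.01000+0.000j S between n3,n0
  Y(C3) = 0.000+0.9730j S between n0,n4
  Y(R10) = 0.004000+0.000j S between n2,n1
  V1: constraint V(n0)−V(n1) = 8.18
Assemble and solve the 8×8 MNA system:
  V(n1)=-8.180+0.000j  V(n2)=-0.1525-0.004878j  V(n3)=0.07998-0.005019j  V(n4)=-0.1272-0.02306j  V(n5)=-0.1268-0.04302j  V(n6)=-0.01710-0.01347j  V(n7)=-6.107-0.0002335j
  i(V1)=-0.05265-0.1248j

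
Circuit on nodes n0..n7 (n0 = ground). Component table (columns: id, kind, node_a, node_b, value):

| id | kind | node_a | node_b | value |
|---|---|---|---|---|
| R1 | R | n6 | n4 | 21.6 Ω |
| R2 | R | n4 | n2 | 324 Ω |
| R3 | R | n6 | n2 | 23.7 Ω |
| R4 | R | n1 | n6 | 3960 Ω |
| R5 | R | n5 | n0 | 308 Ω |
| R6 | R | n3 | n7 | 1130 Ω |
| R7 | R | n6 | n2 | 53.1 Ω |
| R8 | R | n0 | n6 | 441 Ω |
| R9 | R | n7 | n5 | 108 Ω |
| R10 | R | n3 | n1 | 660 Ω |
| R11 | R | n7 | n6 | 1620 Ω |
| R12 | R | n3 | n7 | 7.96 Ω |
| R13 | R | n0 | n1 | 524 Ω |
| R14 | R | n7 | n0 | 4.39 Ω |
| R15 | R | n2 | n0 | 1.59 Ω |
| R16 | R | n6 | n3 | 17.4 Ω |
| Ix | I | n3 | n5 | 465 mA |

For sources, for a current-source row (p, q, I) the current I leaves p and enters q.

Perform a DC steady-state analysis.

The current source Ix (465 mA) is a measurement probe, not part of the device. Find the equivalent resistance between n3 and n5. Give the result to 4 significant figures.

R_eq = 86.35 Ω

Element admittances at DC:
  Y(R1) = 0.04630 S between n6,n4
  Y(R2) = 0.003086 S between n4,n2
  Y(R3) = 0.04219 S between n6,n2
  Y(R4) = 0.0002525 S between n1,n6
  Y(R5) = 0.003247 S between n5,n0
  Y(R6) = 0.0008850 S between n3,n7
  Y(R7) = 0.01883 S between n6,n2
  Y(R8) = 0.002268 S between n0,n6
  Y(R9) = 0.009259 S between n7,n5
  Y(R10) = 0.001515 S between n3,n1
  Y(R11) = 0.0006173 S between n7,n6
  Y(R12) = 0.1256 S between n3,n7
  Y(R13) = 0.001908 S between n0,n1
  Y(R14) = 0.2278 S between n7,n0
  Y(R15) = 0.6289 S between n2,n0
  Y(R16) = 0.05747 S between n6,n3
  Ix: injects 0.465 A into n5 (from n3)
Assemble and solve the 7×7 MNA system:
  V(n1)=-1.365  V(n2)=-0.1372  V(n3)=-3.063  V(n4)=-1.403  V(n5)=37.09  V(n6)=-1.487  V(n7)=-0.1235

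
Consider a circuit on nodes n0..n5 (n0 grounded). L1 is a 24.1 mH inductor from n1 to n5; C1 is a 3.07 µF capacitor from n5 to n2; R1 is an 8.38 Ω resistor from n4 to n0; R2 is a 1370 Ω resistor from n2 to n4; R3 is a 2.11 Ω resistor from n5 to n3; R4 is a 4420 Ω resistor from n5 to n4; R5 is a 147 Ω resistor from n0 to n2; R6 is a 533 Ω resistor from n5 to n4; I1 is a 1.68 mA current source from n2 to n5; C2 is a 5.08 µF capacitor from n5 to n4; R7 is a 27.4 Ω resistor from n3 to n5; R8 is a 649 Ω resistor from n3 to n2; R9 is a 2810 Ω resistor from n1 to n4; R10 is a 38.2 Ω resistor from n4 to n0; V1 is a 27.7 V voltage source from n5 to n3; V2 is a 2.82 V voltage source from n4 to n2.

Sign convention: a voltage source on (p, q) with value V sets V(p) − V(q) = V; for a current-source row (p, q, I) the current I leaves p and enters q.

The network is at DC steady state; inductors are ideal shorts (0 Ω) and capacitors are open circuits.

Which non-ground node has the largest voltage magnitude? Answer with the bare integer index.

Element admittances at DC:
  L1: short n1↔n5 (DC inductor)
  Y(C1) = 0.000 S between n5,n2
  Y(R1) = 0.1193 S between n4,n0
  Y(R2) = 0.0007299 S between n2,n4
  Y(R3) = 0.4739 S between n5,n3
  Y(R4) = 0.0002262 S between n5,n4
  Y(R5) = 0.006803 S between n0,n2
  Y(R6) = 0.001876 S between n5,n4
  I1: injects 0.00168 A into n5 (from n2)
  Y(C2) = 0.000 S between n5,n4
  Y(R7) = 0.03650 S between n3,n5
  Y(R8) = 0.001541 S between n3,n2
  Y(R9) = 0.0003559 S between n1,n4
  Y(R10) = 0.02618 S between n4,n0
  V1: constraint V(n5)−V(n3) = 27.7
  V2: constraint V(n4)−V(n2) = 2.82
Assemble and solve the 8×8 MNA system:
  V(n1)=10.13  V(n2)=-2.694  V(n3)=-17.57  V(n4)=0.1259  V(n5)=10.13
  i(L1)=-0.003561  i(V1)=-14.16  i(V2)=0.004213

3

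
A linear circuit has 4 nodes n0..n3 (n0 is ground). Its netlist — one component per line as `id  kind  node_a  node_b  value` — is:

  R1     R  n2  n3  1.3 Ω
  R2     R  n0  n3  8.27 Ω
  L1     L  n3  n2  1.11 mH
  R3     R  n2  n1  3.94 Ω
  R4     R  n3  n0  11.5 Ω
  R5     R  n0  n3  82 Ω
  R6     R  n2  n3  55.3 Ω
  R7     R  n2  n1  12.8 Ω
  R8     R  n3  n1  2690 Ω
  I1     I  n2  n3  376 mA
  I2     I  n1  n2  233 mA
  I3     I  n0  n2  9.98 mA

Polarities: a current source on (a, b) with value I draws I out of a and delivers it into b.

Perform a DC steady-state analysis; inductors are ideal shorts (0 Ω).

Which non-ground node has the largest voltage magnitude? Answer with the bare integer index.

Element admittances at DC:
  Y(R1) = 0.7692 S between n2,n3
  Y(R2) = 0.1209 S between n0,n3
  L1: short n3↔n2 (DC inductor)
  Y(R3) = 0.2538 S between n2,n1
  Y(R4) = 0.08696 S between n3,n0
  Y(R5) = 0.01220 S between n0,n3
  Y(R6) = 0.01808 S between n2,n3
  Y(R7) = 0.07812 S between n2,n1
  Y(R8) = 0.0003717 S between n3,n1
  I1: injects 0.376 A into n3 (from n2)
  I2: injects 0.233 A into n2 (from n1)
  I3: injects 0.00998 A into n2 (from n0)
Assemble and solve the 4×4 MNA system:
  V(n1)=-0.6558  V(n2)=0.04535  V(n3)=0.04535
  i(L1)=0.3658

1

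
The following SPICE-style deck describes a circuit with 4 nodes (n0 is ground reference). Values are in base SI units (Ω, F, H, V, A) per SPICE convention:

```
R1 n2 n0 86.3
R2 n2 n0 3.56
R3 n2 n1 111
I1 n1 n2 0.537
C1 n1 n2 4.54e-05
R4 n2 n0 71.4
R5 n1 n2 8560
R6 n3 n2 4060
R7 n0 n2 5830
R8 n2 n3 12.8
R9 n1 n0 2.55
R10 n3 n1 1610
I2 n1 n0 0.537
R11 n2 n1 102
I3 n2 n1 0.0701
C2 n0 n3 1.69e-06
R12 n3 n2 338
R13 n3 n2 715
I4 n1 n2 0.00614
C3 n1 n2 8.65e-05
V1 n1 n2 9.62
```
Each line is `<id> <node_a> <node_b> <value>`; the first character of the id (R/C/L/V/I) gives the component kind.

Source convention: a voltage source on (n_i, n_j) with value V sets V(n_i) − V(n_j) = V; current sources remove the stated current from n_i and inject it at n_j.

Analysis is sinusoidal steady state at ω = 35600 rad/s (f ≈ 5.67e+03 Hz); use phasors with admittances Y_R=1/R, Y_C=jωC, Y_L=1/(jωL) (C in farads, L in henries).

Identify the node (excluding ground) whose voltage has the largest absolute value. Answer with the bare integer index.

2

Element admittances at ω=35600 rad/s:
  Y(R1) = 0.01159+0.000j S between n2,n0
  Y(R2) = 0.2809+0.000j S between n2,n0
  Y(R3) = 0.009009+0.000j S between n2,n1
  I1: injects 0.537 A into n2 (from n1)
  Y(C1) = 0.000+1.616j S between n1,n2
  Y(R4) = 0.01401+0.000j S between n2,n0
  Y(R5) = 0.0001168+0.000j S between n1,n2
  Y(R6) = 0.0002463+0.000j S between n3,n2
  Y(R7) = 0.0001715+0.000j S between n0,n2
  Y(R8) = 0.07812+0.000j S between n2,n3
  Y(R9) = 0.3922+0.000j S between n1,n0
  Y(R10) = 0.0006211+0.000j S between n3,n1
  I2: injects 0.537 A into n0 (from n1)
  Y(R11) = 0.009804+0.000j S between n2,n1
  I3: injects 0.0701 A into n1 (from n2)
  Y(C2) = 0.000+0.06016j S between n0,n3
  Y(R12) = 0.002959+0.000j S between n3,n2
  Y(R13) = 0.001399+0.000j S between n3,n2
  I4: injects 0.00614 A into n2 (from n1)
  Y(C3) = 0.000+3.079j S between n1,n2
  V1: constraint V(n1)−V(n2) = 9.62
Assemble and solve the 4×4 MNA system:
  V(n1)=3.710+0.3175j  V(n2)=-5.910+0.3175j  V(n3)=-3.688+2.980j
  i(V1)=-2.651-45.29j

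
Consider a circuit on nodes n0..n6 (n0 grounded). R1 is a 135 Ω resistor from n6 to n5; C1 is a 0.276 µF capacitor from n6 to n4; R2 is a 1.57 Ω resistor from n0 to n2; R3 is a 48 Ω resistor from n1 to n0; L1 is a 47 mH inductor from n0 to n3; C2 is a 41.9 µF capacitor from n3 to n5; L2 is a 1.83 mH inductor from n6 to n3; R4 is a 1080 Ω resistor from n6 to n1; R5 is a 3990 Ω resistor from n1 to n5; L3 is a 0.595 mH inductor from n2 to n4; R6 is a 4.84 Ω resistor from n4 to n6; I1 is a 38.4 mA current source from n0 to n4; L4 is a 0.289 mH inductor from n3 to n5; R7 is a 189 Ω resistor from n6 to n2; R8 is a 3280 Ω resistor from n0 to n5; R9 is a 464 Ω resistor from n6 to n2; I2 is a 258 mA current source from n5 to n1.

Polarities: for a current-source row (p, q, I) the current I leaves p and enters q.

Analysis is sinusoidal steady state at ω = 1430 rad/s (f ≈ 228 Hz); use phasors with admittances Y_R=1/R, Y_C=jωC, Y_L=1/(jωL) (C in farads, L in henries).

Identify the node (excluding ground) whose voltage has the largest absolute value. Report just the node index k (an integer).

1

Element admittances at ω=1430 rad/s:
  Y(R1) = 0.007407+0.000j S between n6,n5
  Y(C1) = 0.000+0.0003947j S between n6,n4
  Y(R2) = 0.6369+0.000j S between n0,n2
  Y(R3) = 0.02083+0.000j S between n1,n0
  Y(L1) = 0.000-0.01488j S between n0,n3
  Y(C2) = 0.000+0.05992j S between n3,n5
  Y(L2) = 0.000-0.3821j S between n6,n3
  Y(R4) = 0.0009259+0.000j S between n6,n1
  Y(R5) = 0.0002506+0.000j S between n1,n5
  Y(L3) = 0.000-1.175j S between n2,n4
  Y(R6) = 0.2066+0.000j S between n4,n6
  I1: injects 0.0384 A into n4 (from n0)
  Y(L4) = 0.000-2.420j S between n3,n5
  Y(R7) = 0.005291+0.000j S between n6,n2
  Y(R8) = 0.0003049+0.000j S between n0,n5
  Y(R9) = 0.002155+0.000j S between n6,n2
  I2: injects 0.258 A into n1 (from n5)
Assemble and solve the 6×6 MNA system:
  V(n1)=11.65-0.02262j  V(n2)=-0.2992-0.02960j  V(n3)=-1.319-0.8970j  V(n4)=-0.2846-0.1850j  V(n5)=-1.322-1.005j  V(n6)=-1.355-0.2657j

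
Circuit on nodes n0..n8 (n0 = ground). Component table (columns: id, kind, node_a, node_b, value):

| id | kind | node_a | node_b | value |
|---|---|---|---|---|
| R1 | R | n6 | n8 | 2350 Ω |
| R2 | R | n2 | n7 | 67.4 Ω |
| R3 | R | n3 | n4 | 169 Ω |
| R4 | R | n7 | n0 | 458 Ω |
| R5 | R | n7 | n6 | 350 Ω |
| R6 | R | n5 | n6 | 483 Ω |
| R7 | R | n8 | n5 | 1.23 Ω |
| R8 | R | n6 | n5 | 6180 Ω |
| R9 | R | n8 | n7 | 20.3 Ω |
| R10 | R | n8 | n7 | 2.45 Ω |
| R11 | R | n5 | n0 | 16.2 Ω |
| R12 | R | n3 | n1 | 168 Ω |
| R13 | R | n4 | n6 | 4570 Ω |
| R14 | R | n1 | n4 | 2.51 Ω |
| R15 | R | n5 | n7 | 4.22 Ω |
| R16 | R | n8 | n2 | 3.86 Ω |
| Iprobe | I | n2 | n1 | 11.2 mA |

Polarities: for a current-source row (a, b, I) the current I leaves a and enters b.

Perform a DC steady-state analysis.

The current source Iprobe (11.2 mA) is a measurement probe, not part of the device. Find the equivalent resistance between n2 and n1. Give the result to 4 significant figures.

R_eq = 4758. Ω

MNA unknowns: 8 node voltages V₁..V_8
R1: Y=0.0004255 on G[6,8]
R2: Y=0.01484 on G[2,7]
R3: Y=0.005917 on G[3,4]
R4: Y=0.002183 on G[7,0]
R5: Y=0.002857 on G[7,6]
R6: Y=0.002070 on G[5,6]
R7: Y=0.8130 on G[8,5]
R8: Y=0.0001618 on G[6,5]
R9: Y=0.04926 on G[8,7]
R10: Y=0.4082 on G[8,7]
R11: Y=0.06173 on G[5,0]
R12: Y=0.005952 on G[3,1]
R13: Y=0.0002188 on G[4,6]
R14: Y=0.3984 on G[1,4]
R15: Y=0.2370 on G[5,7]
R16: Y=0.2591 on G[8,2]
Iprobe: z[2]−=0.0112, z[1]+=0.0112
solve → V1=53.24, V2=-0.04695, V3=53.23, V4=53.22, V5=-0.0001030, V6=2.032, V7=0.002912, V8=-0.006568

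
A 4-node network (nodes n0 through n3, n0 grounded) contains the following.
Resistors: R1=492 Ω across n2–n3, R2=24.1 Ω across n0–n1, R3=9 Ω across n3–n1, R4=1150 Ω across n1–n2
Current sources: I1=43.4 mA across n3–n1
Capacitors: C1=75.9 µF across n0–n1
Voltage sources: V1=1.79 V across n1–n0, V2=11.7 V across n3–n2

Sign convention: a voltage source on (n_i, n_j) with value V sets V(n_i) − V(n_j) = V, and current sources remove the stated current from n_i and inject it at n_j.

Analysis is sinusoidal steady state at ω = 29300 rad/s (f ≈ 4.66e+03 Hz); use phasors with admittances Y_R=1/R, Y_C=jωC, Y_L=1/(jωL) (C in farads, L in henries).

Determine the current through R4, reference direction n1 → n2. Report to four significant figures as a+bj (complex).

0.01043+0.000j A

MNA unknowns: 3 node voltages V₁..V_3 plus 2 source currents (V1, V2)
R1: Y=0.002033+0.000j on G[2,3]
R2: Y=0.04149+0.000j on G[0,1]
I1: z[3]−=0.0434, z[1]+=0.0434
R3: Y=0.1111+0.000j on G[3,1]
R4: Y=0.0008696+0.000j on G[1,2]
C1: Y=0.000+2.224j on G[0,1]
V1: row V1−V0=1.79, i_V1 at 1,0
V2: row V3−V2=11.7, i_V2 at 3,2
solve → V1=1.790+0.000j, V2=-10.21+0.000j, V3=1.493+0.000j
aux → i_V1=-0.07427-3.981j, i_V2=-0.03421+0.000j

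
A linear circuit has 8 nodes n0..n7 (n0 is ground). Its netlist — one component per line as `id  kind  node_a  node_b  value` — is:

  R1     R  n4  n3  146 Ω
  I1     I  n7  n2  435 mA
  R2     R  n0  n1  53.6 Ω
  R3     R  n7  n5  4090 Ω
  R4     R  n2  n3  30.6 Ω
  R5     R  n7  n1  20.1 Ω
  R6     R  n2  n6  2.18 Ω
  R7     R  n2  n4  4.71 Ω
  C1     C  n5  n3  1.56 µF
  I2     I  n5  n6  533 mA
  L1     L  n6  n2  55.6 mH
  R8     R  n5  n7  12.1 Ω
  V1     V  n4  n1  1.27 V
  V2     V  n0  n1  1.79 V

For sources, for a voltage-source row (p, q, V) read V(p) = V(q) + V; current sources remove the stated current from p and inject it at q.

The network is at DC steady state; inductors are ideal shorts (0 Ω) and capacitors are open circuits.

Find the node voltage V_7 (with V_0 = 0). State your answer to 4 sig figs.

Element admittances at DC:
  Y(R1) = 0.006849 S between n4,n3
  I1: injects 0.435 A into n2 (from n7)
  Y(R2) = 0.01866 S between n0,n1
  Y(R3) = 0.0002445 S between n7,n5
  Y(R4) = 0.03268 S between n2,n3
  Y(R5) = 0.04975 S between n7,n1
  Y(R6) = 0.4587 S between n2,n6
  Y(R7) = 0.2123 S between n2,n4
  Y(C1) = 0.000 S between n5,n3
  I2: injects 0.533 A into n6 (from n5)
  L1: short n6↔n2 (DC inductor)
  Y(R8) = 0.08264 S between n5,n7
  V1: constraint V(n4)−V(n1) = 1.27
  V2: constraint V(n0)−V(n1) = 1.79
Assemble and solve the 10×10 MNA system:
  V(n1)=-1.790  V(n2)=3.921  V(n3)=3.151  V(n4)=-0.5200  V(n5)=-27.68  V(n6)=3.921  V(n7)=-21.25
  i(L1)=0.5330  i(V1)=0.9680  i(V2)=-0.03340

-21.25 V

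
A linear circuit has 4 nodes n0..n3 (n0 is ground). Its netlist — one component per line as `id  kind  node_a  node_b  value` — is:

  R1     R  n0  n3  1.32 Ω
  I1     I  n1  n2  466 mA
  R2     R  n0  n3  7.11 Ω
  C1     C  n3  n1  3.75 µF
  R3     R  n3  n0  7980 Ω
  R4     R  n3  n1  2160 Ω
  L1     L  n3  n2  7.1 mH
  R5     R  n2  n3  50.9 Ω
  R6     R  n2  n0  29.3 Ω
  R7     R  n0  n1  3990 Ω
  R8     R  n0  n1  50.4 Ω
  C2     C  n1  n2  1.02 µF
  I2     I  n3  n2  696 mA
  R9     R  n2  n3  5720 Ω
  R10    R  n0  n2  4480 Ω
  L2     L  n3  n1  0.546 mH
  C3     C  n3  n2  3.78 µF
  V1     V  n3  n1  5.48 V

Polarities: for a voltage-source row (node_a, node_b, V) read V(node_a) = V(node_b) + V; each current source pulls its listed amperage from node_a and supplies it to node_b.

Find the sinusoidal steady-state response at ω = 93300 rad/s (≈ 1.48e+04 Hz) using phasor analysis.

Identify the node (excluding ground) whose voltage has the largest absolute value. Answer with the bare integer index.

Apply KCL at each of the 3 non-ground nodes and solve the resulting linear system.
Node n1: branches {I1, C1, R4, R7, R8, C2, L2, V1} → V_1 = -5.334+0.09718j
Node n2: branches {I1, L1, R5, R6, C2, I2, R9, R10, C3} → V_2 = -0.7026-2.598j
Node n3: branches {R1, R2, C1, R3, R4, L1, R5, I2, R9, L2, C3, V1} → V_3 = 0.1462+0.09718j
Source currents: i(V1)=0.09980-2.249j

1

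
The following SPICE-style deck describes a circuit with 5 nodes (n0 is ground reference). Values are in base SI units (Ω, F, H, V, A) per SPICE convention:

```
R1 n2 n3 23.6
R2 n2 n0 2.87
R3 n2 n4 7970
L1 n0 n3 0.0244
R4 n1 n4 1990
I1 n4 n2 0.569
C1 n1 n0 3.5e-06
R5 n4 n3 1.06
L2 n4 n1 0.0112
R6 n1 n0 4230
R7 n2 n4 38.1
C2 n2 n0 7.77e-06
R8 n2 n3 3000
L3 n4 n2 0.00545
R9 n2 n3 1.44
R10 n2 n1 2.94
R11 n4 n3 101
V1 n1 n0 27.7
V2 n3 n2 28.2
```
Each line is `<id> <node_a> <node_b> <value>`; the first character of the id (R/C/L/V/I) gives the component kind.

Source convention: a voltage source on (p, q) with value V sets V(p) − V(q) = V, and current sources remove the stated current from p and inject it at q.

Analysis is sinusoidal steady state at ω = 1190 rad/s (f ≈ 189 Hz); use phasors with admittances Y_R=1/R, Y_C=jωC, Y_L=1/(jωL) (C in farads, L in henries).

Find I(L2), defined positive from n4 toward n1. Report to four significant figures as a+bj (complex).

0.5874-0.7885j A

MNA unknowns: 4 node voltages V₁..V_4 plus 2 source currents (V1, V2)
R1: Y=0.04237+0.000j on G[2,3]
R2: Y=0.3484+0.000j on G[2,0]
R3: Y=0.0001255+0.000j on G[2,4]
L1: Y=0.000-0.03444j on G[0,3]
R4: Y=0.0005025+0.000j on G[1,4]
I1: z[4]−=0.569, z[2]+=0.569
C1: Y=0.000+0.004165j on G[1,0]
R5: Y=0.9434+0.000j on G[4,3]
L2: Y=0.000-0.07503j on G[4,1]
R6: Y=0.0002364+0.000j on G[1,0]
R7: Y=0.02625+0.000j on G[2,4]
C2: Y=0.000+0.009246j on G[2,0]
R8: Y=0.0003333+0.000j on G[2,3]
L3: Y=0.000-0.1542j on G[4,2]
R9: Y=0.6944+0.000j on G[2,3]
R10: Y=0.3401+0.000j on G[2,1]
R11: Y=0.009901+0.000j on G[4,3]
V1: row V1−V0=27.7, i_V1 at 1,0
V2: row V3−V2=28.2, i_V2 at 3,2
solve → V1=27.70+0.000j, V2=12.71+3.015j, V3=40.91+3.015j, V4=38.21+7.829j
aux → i_V1=-4.512+0.1256j, i_V2=-23.47+5.998j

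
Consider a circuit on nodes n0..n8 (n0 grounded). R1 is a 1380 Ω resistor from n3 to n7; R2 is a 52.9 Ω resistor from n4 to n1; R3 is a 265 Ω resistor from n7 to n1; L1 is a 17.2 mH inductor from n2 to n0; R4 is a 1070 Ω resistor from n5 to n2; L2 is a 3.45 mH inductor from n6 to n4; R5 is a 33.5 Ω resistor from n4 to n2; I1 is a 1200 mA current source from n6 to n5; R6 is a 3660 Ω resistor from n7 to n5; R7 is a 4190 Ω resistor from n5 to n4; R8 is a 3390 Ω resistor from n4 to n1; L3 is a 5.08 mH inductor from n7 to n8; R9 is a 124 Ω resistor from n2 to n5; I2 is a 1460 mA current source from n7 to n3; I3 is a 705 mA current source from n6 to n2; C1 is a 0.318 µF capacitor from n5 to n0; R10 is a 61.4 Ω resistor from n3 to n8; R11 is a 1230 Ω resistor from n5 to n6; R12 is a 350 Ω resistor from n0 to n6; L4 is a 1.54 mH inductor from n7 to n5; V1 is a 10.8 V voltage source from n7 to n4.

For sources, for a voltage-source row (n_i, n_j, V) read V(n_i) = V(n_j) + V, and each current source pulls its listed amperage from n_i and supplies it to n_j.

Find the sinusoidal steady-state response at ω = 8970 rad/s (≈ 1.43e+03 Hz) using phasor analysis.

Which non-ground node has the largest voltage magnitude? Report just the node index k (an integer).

3

MNA unknowns: 8 node voltages V₁..V_8 plus 1 source current (V1)
R1: Y=0.0007246+0.000j on G[3,7]
R2: Y=0.01890+0.000j on G[4,1]
R3: Y=0.003774+0.000j on G[7,1]
L1: Y=0.000-0.006482j on G[2,0]
R4: Y=0.0009346+0.000j on G[5,2]
L2: Y=0.000-0.03231j on G[6,4]
R5: Y=0.02985+0.000j on G[4,2]
I1: z[6]−=1.2, z[5]+=1.2
R6: Y=0.0002732+0.000j on G[7,5]
R7: Y=0.0002387+0.000j on G[5,4]
R8: Y=0.0002950+0.000j on G[4,1]
L3: Y=0.000-0.02195j on G[7,8]
R9: Y=0.008065+0.000j on G[2,5]
I2: z[7]−=1.46, z[3]+=1.46
I3: z[6]−=0.705, z[2]+=0.705
C1: Y=0.000+0.002852j on G[5,0]
R10: Y=0.01629+0.000j on G[3,8]
R11: Y=0.0008130+0.000j on G[5,6]
R12: Y=0.002857+0.000j on G[0,6]
L4: Y=0.000-0.07239j on G[7,5]
V1: row V7−V4=10.8, i_V1 at 7,4
solve → V1=-28.04+37.69j, V2=-15.19+39.50j, V3=68.74+98.61j, V4=-29.81+37.69j, V5=-16.60+56.43j, V6=-33.27-17.90j, V7=-19.01+37.69j, V8=-17.00+101.3j
aux → i_V1=1.323-0.1699j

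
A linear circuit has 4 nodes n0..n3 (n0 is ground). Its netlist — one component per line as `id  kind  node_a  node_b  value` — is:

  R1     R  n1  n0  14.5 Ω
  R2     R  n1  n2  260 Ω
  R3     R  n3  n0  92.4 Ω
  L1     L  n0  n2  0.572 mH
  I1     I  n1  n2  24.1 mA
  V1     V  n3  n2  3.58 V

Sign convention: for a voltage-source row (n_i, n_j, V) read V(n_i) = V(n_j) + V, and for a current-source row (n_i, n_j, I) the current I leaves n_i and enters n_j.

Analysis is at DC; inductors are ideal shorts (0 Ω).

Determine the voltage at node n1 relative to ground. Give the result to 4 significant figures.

-0.3310 V

Apply KCL at each of the 3 non-ground nodes and solve the resulting linear system.
Node n1: branches {R1, R2, I1} → V_1 = -0.3310
Node n2: branches {R2, L1, I1, V1} → V_2 = 0.000
Node n3: branches {R3, V1} → V_3 = 3.580
Source currents: i(L1)=0.01592, i(V1)=-0.03874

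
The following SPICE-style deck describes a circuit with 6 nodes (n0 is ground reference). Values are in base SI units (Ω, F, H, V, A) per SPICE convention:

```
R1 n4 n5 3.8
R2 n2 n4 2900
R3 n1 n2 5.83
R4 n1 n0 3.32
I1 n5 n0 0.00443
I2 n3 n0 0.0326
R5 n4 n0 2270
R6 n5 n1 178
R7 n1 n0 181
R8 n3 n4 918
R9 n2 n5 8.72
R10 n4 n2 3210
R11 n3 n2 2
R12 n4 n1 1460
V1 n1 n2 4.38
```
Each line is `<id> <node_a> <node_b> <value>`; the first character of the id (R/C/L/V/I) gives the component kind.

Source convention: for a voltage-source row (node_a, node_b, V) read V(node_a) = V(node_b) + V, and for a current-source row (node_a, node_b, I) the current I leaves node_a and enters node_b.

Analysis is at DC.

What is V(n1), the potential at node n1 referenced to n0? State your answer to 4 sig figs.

-0.1146 V

Apply KCL at each of the 5 non-ground nodes and solve the resulting linear system.
Node n1: branches {R3, R4, R6, R7, R12, V1} → V_1 = -0.1146
Node n2: branches {R2, R3, R9, R10, R11, V1} → V_2 = -4.495
Node n3: branches {I2, R8, R11} → V_3 = -4.559
Node n4: branches {R1, R2, R5, R8, R10, R12} → V_4 = -4.275
Node n5: branches {R1, I1, R6, R9} → V_5 = -4.291
Source currents: i(V1)=-0.7425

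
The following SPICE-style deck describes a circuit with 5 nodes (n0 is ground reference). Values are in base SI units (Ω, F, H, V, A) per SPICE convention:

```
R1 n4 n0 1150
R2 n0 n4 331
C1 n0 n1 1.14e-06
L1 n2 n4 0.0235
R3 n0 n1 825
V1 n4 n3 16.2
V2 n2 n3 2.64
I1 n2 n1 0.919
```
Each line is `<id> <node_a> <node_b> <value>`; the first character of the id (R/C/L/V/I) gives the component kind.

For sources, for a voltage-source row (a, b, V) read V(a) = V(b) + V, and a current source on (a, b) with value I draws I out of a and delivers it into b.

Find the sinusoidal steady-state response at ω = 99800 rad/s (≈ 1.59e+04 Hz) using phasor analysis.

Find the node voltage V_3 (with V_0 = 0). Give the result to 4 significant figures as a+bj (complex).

MNA unknowns: 4 node voltages V₁..V_4 plus 2 source currents (V1, V2)
R1: Y=0.0008696+0.000j on G[4,0]
R2: Y=0.003021+0.000j on G[0,4]
C1: Y=0.000+0.1138j on G[0,1]
L1: Y=0.000-0.0004264j on G[2,4]
R3: Y=0.001212+0.000j on G[0,1]
V1: row V4−V3=16.2, i_V1 at 4,3
V2: row V2−V3=2.64, i_V2 at 2,3
I1: z[2]−=0.919, z[1]+=0.919
solve → V1=0.08605-8.077j, V2=-249.8+0.000j, V3=-252.4+0.000j, V4=-236.2+0.000j
aux → i_V1=0.9190+0.005782j, i_V2=-0.9190-0.005782j

-252.4+0.000j V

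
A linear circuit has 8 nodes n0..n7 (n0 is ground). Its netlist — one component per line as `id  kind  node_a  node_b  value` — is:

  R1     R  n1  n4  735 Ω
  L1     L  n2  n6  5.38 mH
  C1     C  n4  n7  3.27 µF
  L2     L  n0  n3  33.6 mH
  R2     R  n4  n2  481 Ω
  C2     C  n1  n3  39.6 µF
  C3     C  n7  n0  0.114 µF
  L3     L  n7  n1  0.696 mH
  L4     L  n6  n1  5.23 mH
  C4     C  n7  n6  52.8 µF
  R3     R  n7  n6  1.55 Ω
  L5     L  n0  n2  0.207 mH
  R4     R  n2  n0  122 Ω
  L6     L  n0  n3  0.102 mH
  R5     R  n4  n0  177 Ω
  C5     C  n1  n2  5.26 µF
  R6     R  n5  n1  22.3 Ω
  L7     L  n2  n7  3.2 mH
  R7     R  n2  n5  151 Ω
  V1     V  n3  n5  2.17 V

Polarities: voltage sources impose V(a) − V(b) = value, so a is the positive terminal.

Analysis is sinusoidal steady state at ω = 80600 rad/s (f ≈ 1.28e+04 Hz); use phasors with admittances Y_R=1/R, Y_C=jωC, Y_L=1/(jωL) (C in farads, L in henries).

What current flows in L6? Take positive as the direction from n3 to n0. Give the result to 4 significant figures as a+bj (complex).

-0.003001-0.0005922j A

Element admittances at ω=80600 rad/s:
  Y(R1) = 0.001361+0.000j S between n1,n4
  Y(L1) = 0.000-0.002306j S between n2,n6
  Y(C1) = 0.000+0.2636j S between n4,n7
  Y(L2) = 0.000-0.0003693j S between n0,n3
  Y(R2) = 0.002079+0.000j S between n4,n2
  Y(C2) = 0.000+3.192j S between n1,n3
  Y(C3) = 0.000+0.009188j S between n7,n0
  Y(L3) = 0.000-0.01783j S between n7,n1
  Y(L4) = 0.000-0.002372j S between n6,n1
  Y(C4) = 0.000+4.256j S between n7,n6
  Y(R3) = 0.6452+0.000j S between n7,n6
  Y(L5) = 0.000-0.05994j S between n0,n2
  Y(R4) = 0.008197+0.000j S between n2,n0
  Y(L6) = 0.000-0.1216j S between n0,n3
  Y(R5) = 0.005650+0.000j S between n4,n0
  Y(C5) = 0.000+0.4240j S between n1,n2
  Y(R6) = 0.04484+0.000j S between n5,n1
  Y(L7) = 0.000-0.003877j S between n2,n7
  Y(R7) = 0.006623+0.000j S between n2,n5
  V1: constraint V(n3)−V(n5) = 2.17
Assemble and solve the 8×8 MNA system:
  V(n1)=0.004017+0.01124j  V(n2)=0.001746+0.05294j  V(n3)=0.004869-0.02468j  V(n4)=0.01182+0.02690j  V(n5)=-2.165-0.02468j  V(n6)=0.01228+0.02652j  V(n7)=0.01227+0.02652j
  i(V1)=-0.1116-0.002125j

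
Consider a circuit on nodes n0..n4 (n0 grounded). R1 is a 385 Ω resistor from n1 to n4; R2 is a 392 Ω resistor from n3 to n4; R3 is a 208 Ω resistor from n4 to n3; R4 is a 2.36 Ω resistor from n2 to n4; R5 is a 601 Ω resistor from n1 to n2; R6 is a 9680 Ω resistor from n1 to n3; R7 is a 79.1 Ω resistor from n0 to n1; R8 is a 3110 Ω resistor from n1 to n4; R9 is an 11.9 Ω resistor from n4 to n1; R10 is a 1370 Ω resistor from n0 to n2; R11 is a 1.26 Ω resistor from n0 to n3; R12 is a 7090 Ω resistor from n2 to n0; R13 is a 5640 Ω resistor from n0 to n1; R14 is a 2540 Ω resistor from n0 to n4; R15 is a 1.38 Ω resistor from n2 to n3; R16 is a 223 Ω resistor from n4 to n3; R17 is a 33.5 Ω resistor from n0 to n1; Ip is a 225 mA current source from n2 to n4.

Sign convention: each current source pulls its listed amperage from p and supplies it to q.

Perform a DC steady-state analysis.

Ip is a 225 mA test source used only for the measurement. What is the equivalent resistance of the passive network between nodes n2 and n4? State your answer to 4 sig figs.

R_eq = 2.163 Ω

Element admittances at DC:
  Y(R1) = 0.002597 S between n1,n4
  Y(R2) = 0.002551 S between n3,n4
  Y(R3) = 0.004808 S between n4,n3
  Y(R4) = 0.4237 S between n2,n4
  Y(R5) = 0.001664 S between n1,n2
  Y(R6) = 0.0001033 S between n1,n3
  Y(R7) = 0.01264 S between n0,n1
  Y(R8) = 0.0003215 S between n1,n4
  Y(R9) = 0.08403 S between n4,n1
  Y(R10) = 0.0007299 S between n0,n2
  Y(R11) = 0.7937 S between n0,n3
  Y(R12) = 0.0001410 S between n2,n0
  Y(R13) = 0.0001773 S between n0,n1
  Y(R14) = 0.0003937 S between n0,n4
  Y(R15) = 0.7246 S between n2,n3
  Y(R16) = 0.004484 S between n4,n3
  Y(R17) = 0.02985 S between n0,n1
  Ip: injects 0.225 A into n4 (from n2)
Assemble and solve the 4×4 MNA system:
  V(n1)=0.2943  V(n2)=-0.04111  V(n3)=-0.01600  V(n4)=0.4455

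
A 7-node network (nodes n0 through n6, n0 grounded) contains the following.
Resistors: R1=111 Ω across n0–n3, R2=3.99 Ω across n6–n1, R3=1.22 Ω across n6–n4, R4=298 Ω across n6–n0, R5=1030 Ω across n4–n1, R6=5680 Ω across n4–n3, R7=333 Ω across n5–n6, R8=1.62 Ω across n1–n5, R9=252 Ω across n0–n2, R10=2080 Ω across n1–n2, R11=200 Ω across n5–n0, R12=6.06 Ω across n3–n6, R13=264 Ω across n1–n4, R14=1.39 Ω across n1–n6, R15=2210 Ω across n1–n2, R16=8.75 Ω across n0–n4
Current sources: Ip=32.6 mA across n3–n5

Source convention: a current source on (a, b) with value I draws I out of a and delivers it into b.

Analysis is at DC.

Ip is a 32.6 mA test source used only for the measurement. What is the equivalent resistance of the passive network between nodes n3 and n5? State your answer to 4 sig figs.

Apply KCL at each of the 6 non-ground nodes and solve the resulting linear system.
Node n1: branches {R2, R5, R8, R10, R13, R14, R15} → V_1 = 0.04304
Node n2: branches {R9, R10, R15} → V_2 = 0.008194
Node n3: branches {R1, R6, R12, Ip} → V_3 = -0.1773
Node n4: branches {R3, R5, R6, R13, R16} → V_4 = 0.009245
Node n5: branches {R7, R8, R11, Ip} → V_5 = 0.09467
Node n6: branches {R2, R3, R4, R7, R12, R14} → V_6 = 0.01038

R_eq = 8.343 Ω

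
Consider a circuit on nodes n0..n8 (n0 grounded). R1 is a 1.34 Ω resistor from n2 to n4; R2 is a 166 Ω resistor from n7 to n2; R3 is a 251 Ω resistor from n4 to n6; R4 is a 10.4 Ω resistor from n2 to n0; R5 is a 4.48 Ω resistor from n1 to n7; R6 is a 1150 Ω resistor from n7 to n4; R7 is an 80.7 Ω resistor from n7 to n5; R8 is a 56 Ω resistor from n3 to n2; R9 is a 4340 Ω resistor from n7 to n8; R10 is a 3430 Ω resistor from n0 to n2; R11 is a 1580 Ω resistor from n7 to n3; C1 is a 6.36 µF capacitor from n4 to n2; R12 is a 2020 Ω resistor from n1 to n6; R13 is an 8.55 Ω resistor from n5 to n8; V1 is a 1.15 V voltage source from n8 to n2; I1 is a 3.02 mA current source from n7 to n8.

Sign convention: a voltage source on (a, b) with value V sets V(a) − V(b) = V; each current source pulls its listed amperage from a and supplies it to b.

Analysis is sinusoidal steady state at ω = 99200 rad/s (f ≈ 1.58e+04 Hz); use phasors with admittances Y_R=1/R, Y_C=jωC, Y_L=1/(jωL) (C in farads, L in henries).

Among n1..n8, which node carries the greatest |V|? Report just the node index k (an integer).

8

Apply KCL at each of the 8 non-ground nodes and solve the resulting linear system.
Node n1: branches {R5, R12} → V_1 = 0.5217-3.131e-05j
Node n2: branches {R1, R2, R4, R8, R10, C1, V1} → V_2 = 0.000+0.000j
Node n3: branches {R8, R11} → V_3 = 0.01789-1.043e-06j
Node n4: branches {R1, R3, R6, C1} → V_4 = 0.0005346-0.0004512j
Node n5: branches {R7, R13} → V_5 = 1.090-2.920e-06j
Node n6: branches {R3, R12} → V_6 = 0.05814-0.0004048j
Node n7: branches {R2, R5, R6, R7, R9, R11, I1} → V_7 = 0.5228-3.048e-05j
Node n8: branches {R9, R13, V1, I1} → V_8 = 1.150+0.000j
Source currents: i(V1)=-0.004152-3.485e-07j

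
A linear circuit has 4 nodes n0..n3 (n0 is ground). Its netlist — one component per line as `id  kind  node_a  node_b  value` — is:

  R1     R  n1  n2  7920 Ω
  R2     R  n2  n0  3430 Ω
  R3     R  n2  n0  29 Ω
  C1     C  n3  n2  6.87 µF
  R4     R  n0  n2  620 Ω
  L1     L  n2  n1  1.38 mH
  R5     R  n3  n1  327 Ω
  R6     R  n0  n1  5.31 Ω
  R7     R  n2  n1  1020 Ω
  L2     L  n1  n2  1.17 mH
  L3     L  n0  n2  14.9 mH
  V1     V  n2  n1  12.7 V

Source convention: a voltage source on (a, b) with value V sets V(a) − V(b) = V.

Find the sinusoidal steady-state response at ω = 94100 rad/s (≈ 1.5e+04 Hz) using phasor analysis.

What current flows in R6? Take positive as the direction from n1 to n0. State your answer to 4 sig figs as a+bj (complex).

MNA unknowns: 3 node voltages V₁..V_3 plus 1 source current (V1)
R1: Y=0.0001263+0.000j on G[1,2]
R2: Y=0.0002915+0.000j on G[2,0]
R3: Y=0.03448+0.000j on G[2,0]
C1: Y=0.000+0.6465j on G[3,2]
R4: Y=0.001613+0.000j on G[0,2]
L1: Y=0.000-0.007701j on G[2,1]
R5: Y=0.003058+0.000j on G[3,1]
R6: Y=0.1883+0.000j on G[0,1]
R7: Y=0.0009804+0.000j on G[2,1]
L2: Y=0.000-0.009083j on G[1,2]
L3: Y=0.000-0.0007132j on G[0,2]
V1: row V2−V1=12.7, i_V1 at 2,1
solve → V1=-2.057+0.03378j, V2=10.64+0.03378j, V3=10.64+0.09386j
aux → i_V1=-0.4402+0.2193j

-0.3873+0.006362j A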